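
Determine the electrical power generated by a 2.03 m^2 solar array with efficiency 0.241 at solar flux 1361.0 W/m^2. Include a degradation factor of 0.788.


P = area * eta * S * degradation
P = 2.03 * 0.241 * 1361.0 * 0.788
P = 524.6835 W

524.6835 W


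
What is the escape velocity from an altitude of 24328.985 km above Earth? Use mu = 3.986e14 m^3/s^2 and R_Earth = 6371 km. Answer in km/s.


r = 6371.0 + 24328.985 = 30699.9850 km = 3.0699985e+07 m
v_esc = sqrt(2*mu/r) = sqrt(2*3.986e14 / 3.0699985e+07)
v_esc = 5095.8257 m/s = 5.0958 km/s

5.0958 km/s


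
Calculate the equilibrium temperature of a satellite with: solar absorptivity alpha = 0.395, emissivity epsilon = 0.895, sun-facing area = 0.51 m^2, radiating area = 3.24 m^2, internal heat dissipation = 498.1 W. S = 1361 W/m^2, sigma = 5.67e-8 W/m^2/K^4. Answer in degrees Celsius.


Numerator = alpha*S*A_sun + Q_int = 0.395*1361*0.51 + 498.1 = 772.2735 W
Denominator = eps*sigma*A_rad = 0.895*5.67e-8*3.24 = 1.6441866e-07 W/K^4
T^4 = 4.6969939e+09 K^4
T = 261.7912 K = -11.3588 C

-11.3588 degrees Celsius


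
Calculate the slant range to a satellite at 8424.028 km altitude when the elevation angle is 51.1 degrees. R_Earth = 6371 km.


h = 8424.028 km, el = 51.1 deg
d = -R_E*sin(el) + sqrt((R_E*sin(el))^2 + 2*R_E*h + h^2)
d = -6371.0000*sin(0.8918632) + sqrt((6371.0000*0.7782431)^2 + 2*6371.0000*8424.028 + 8424.028^2)
d = 9285.6478 km

9285.6478 km


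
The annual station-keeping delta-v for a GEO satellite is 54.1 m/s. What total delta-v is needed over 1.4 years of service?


dV = rate * years = 54.1 * 1.4
dV = 75.7400 m/s

75.7400 m/s


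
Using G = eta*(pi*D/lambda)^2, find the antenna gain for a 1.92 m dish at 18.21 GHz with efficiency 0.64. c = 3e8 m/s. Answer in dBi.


lambda = c/f = 3e8 / 1.821e+10 = 0.01647446 m
G = eta*(pi*D/lambda)^2 = 0.64*(pi*1.92/0.01647446)^2
G = 85794.5220 (linear)
G = 10*log10(85794.5220) = 49.3346 dBi

49.3346 dBi


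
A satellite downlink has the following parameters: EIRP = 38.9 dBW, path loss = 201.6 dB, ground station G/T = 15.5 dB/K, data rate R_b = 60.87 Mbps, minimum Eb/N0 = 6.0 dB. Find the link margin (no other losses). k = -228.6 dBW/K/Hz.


C/N0 = EIRP - FSPL + G/T - k = 38.9 - 201.6 + 15.5 - (-228.6)
C/N0 = 81.4000 dB-Hz
R_b = 60.87 Mbps = 6.087e+07 bps -> 10*log10(R_b) = 77.8440 dB-Hz
Eb/N0 = C/N0 - 10*log10(R_b) = 81.4000 - 77.8440 = 3.5560 dB
Margin = Eb/N0 - Eb/N0_req = 3.5560 - 6.0 = -2.4440 dB (negative margin: link does not close)

-2.4440 dB


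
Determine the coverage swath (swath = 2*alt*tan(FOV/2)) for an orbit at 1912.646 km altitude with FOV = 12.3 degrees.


FOV = 12.3 deg = 0.2146755 rad
swath = 2 * alt * tan(FOV/2) = 2 * 1912.646 * tan(0.1073377)
swath = 2 * 1912.646 * 0.1077519
swath = 412.1824 km

412.1824 km


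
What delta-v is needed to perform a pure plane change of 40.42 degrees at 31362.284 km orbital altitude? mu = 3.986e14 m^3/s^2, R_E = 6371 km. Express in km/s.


r = 37733.2840 km = 3.7733284e+07 m
V = sqrt(mu/r) = 3250.1720 m/s
di = 40.42 deg = 0.7054621 rad
dV = 2*V*sin(di/2) = 2*3250.1720*sin(0.352731)
dV = 2245.6218 m/s = 2.2456 km/s

2.2456 km/s


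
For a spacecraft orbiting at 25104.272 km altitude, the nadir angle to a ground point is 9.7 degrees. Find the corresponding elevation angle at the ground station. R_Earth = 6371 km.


r = R_E + alt = 31475.2720 km
Law of sines in the satellite / Earth-center / ground-point triangle:
  sin(nadir)/R_E = sin(90 + el)/r  =>  cos(el) = (r/R_E)*sin(nadir)
cos(el) = (31475.2720 / 6371.0000) * sin(9.7 deg) = 0.8324045
el = arccos(0.8324045) = 33.6535 deg
(Earth-central angle = 90 - nadir - el = 46.6465 deg)

33.6535 degrees


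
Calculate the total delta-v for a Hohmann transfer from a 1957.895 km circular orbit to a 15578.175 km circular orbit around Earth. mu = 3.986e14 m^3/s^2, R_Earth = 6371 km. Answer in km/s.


r1 = 8328.8950 km = 8.328895e+06 m
r2 = 21949.1750 km = 2.1949175e+07 m
dv1 = sqrt(mu/r1)*(sqrt(2*r2/(r1+r2)) - 1) = 1411.8966 m/s
dv2 = sqrt(mu/r2)*(1 - sqrt(2*r1/(r1+r2))) = 1100.6192 m/s
total dv = |dv1| + |dv2| = 1411.8966 + 1100.6192 = 2512.5158 m/s = 2.5125 km/s

2.5125 km/s


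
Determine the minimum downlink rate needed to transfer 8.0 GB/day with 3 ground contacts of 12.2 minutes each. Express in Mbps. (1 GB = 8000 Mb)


total contact time = 3 * 12.2 * 60 = 2196.0000 s
data = 8.0 GB = 64000.0000 Mb
rate = 64000.0000 / 2196.0000 = 29.1439 Mbps

29.1439 Mbps


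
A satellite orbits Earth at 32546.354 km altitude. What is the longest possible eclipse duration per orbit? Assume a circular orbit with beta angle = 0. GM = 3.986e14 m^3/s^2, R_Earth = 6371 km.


r = 38917.3540 km
T = 1273.4296 min
Eclipse fraction = arcsin(R_E/r)/pi = arcsin(6371.0000/38917.3540)/pi
= arcsin(0.1637059)/pi = 0.05234481
Eclipse duration = 0.05234481 * 1273.4296 = 66.6574 min

66.6574 minutes


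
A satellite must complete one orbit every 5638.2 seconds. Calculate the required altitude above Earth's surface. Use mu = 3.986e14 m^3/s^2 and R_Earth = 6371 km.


T = 5638.2 s
r = (mu*T^2/(4*pi^2))^(1/3) = (3.986e14 * 5638.2^2 / (4*pi^2))^(1/3)
r = 6.8467768e+06 m = 6846.7768 km
alt = r - R_E = 6846.7768 - 6371 = 475.7768 km

475.7768 km


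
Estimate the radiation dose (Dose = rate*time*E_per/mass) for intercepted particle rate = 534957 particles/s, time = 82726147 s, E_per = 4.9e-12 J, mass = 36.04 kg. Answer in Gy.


Total energy deposited = rate * time * E_per
  = 534957 * 82726147 * 4.9e-12 = 216.8492 J
Dose = E_total / mass = 216.8492 / 36.04
Dose = 6.0169 Gy

6.0169 Gy


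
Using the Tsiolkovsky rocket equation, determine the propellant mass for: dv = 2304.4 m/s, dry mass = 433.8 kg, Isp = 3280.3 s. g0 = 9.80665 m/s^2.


ve = Isp * g0 = 3280.3 * 9.80665 = 32168.753995 m/s
mass ratio = exp(dv/ve) = exp(2304.4/32168.753995) = 1.07426288
m_prop = m_dry * (mr - 1) = 433.8 * (1.07426288 - 1)
m_prop = 32.2152 kg

32.2152 kg


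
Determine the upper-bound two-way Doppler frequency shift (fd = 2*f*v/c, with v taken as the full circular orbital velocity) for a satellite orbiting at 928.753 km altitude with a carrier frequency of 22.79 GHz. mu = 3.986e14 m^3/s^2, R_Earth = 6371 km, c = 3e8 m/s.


r = 7.299753e+06 m
v = sqrt(mu/r) = 7389.4917 m/s (worst-case radial velocity)
f = 22.79 GHz = 2.279e+10 Hz
fd = 2*f*v/c = 2*2.279e+10*7389.4917/3.0e+08
fd = 1.1227101e+06 Hz

1.1227e+06 Hz


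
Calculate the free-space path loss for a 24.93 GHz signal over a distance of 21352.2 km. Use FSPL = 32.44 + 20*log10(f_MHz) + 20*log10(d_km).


f = 24.93 GHz = 24930.0000 MHz
d = 21352.2 km
FSPL = 32.44 + 20*log10(24930.0000) + 20*log10(21352.2)
FSPL = 32.44 + 87.9344 + 86.5889
FSPL = 206.9633 dB

206.9633 dB


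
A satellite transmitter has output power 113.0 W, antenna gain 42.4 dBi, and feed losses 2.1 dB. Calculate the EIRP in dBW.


Pt = 113.0 W = 20.5308 dBW
EIRP = Pt_dBW + Gt - losses = 20.5308 + 42.4 - 2.1 = 60.8308 dBW

60.8308 dBW


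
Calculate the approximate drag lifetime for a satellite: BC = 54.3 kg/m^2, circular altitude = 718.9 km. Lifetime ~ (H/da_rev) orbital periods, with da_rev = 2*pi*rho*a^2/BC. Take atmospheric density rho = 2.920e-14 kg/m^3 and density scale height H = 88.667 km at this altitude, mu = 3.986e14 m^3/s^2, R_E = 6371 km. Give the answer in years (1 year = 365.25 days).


a = R_E + alt = 7089.9000 km = 7.0899e+06 m
da_rev = 2*pi*rho*a^2/BC = 2*pi*2.920e-14*(7.0899e+06)^2/54.3 = 0.169841223 m per revolution
N = H/da_rev = 88667.0000 m / 0.169841223 m = 522058.1800 revolutions
P = 2*pi*sqrt(a^3/mu) = 5941.1619 s
lifetime = N*P = 522058.1800 * 5941.1619 = 3.1016322e+09 s = 35898.5203 days
years = 35898.5203 / 365.25 = 98.2848 years

98.2848 years


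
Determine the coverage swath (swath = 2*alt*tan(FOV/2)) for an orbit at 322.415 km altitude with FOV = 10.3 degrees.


FOV = 10.3 deg = 0.1797689 rad
swath = 2 * alt * tan(FOV/2) = 2 * 322.415 * tan(0.08988446)
swath = 2 * 322.415 * 0.09012731
swath = 58.1168 km

58.1168 km


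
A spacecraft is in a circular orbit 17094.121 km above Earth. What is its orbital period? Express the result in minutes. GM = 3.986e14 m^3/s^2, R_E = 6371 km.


r = 23465.1210 km = 2.3465121e+07 m
T = 2*pi*sqrt(r^3/mu) = 2*pi*sqrt(1.2920175e+22 / 3.986e14)
T = 35772.1809 s = 596.2030 min

596.2030 minutes


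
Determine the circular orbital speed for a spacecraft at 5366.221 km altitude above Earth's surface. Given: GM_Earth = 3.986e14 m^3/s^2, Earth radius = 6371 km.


r = R_E + alt = 6371.0 + 5366.221 = 11737.2210 km = 1.1737221e+07 m
v = sqrt(mu/r) = sqrt(3.986e14 / 1.1737221e+07) = 5827.5500 m/s = 5.8275 km/s

5.8275 km/s


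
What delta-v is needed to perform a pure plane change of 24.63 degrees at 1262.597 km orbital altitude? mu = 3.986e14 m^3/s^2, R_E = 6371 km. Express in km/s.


r = 7633.5970 km = 7.633597e+06 m
V = sqrt(mu/r) = 7226.1011 m/s
di = 24.63 deg = 0.4298746 rad
dV = 2*V*sin(di/2) = 2*7226.1011*sin(0.2149373)
dV = 3082.4548 m/s = 3.0825 km/s

3.0825 km/s


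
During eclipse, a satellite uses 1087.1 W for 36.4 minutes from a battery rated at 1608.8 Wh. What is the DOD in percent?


E_used = P * t / 60 = 1087.1 * 36.4 / 60 = 659.5073 Wh
DOD = E_used / E_total * 100 = 659.5073 / 1608.8 * 100
DOD = 40.9937 %

40.9937 %


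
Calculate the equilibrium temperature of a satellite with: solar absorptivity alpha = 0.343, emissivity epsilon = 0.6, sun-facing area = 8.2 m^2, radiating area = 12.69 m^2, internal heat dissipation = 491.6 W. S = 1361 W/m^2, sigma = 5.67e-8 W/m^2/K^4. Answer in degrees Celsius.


Numerator = alpha*S*A_sun + Q_int = 0.343*1361*8.2 + 491.6 = 4319.5486 W
Denominator = eps*sigma*A_rad = 0.6*5.67e-8*12.69 = 4.317138e-07 W/K^4
T^4 = 1.0005584e+10 K^4
T = 316.2719 K = 43.1219 C

43.1219 degrees Celsius


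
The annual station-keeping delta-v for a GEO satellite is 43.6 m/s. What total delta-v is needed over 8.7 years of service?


dV = rate * years = 43.6 * 8.7
dV = 379.3200 m/s

379.3200 m/s


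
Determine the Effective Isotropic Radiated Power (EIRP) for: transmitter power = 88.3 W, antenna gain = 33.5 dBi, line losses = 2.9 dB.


Pt = 88.3 W = 19.4596 dBW
EIRP = Pt_dBW + Gt - losses = 19.4596 + 33.5 - 2.9 = 50.0596 dBW

50.0596 dBW


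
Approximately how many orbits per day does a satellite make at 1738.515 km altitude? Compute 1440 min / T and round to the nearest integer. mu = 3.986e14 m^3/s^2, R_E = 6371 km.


r = 8.109515e+06 m
T = 2*pi*sqrt(r^3/mu) = 7267.8096 s = 121.1302 min
revs/day = 1440 / 121.1302 = 11.8880
Rounded: 12 revolutions per day

12 revolutions per day


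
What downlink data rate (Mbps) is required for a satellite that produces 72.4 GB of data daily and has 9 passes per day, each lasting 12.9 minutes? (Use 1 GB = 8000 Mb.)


total contact time = 9 * 12.9 * 60 = 6966.0000 s
data = 72.4 GB = 579200.0000 Mb
rate = 579200.0000 / 6966.0000 = 83.1467 Mbps

83.1467 Mbps


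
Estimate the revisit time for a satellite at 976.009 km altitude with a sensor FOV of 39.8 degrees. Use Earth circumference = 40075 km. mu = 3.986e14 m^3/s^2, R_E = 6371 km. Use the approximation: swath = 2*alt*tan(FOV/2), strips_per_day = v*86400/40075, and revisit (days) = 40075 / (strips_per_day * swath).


swath = 2*976.009*tan(0.3473205) = 706.6207 km
v = sqrt(mu/r) = 7365.6887 m/s = 7.3657 km/s
strips/day = v*86400/40075 = 7.3657*86400/40075 = 15.8801
coverage/day = strips * swath = 15.8801 * 706.6207 = 11221.2154 km
revisit = 40075 / 11221.2154 = 3.5714 days

3.5714 days


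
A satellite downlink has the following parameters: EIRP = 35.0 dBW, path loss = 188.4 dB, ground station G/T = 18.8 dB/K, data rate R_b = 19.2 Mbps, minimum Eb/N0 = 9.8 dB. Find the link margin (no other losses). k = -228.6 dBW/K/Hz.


C/N0 = EIRP - FSPL + G/T - k = 35.0 - 188.4 + 18.8 - (-228.6)
C/N0 = 94.0000 dB-Hz
R_b = 19.2 Mbps = 1.92e+07 bps -> 10*log10(R_b) = 72.8330 dB-Hz
Eb/N0 = C/N0 - 10*log10(R_b) = 94.0000 - 72.8330 = 21.1670 dB
Margin = Eb/N0 - Eb/N0_req = 21.1670 - 9.8 = 11.3670 dB (link closes)

11.3670 dB


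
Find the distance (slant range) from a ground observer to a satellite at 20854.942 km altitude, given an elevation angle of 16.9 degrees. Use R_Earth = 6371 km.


h = 20854.942 km, el = 16.9 deg
d = -R_E*sin(el) + sqrt((R_E*sin(el))^2 + 2*R_E*h + h^2)
d = -6371.0000*sin(0.2949606) + sqrt((6371.0000*0.2907022)^2 + 2*6371.0000*20854.942 + 20854.942^2)
d = 24682.6761 km

24682.6761 km


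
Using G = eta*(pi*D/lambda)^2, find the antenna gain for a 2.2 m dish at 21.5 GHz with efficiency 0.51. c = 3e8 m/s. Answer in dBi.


lambda = c/f = 3e8 / 2.15e+10 = 0.01395349 m
G = eta*(pi*D/lambda)^2 = 0.51*(pi*2.2/0.01395349)^2
G = 125126.6143 (linear)
G = 10*log10(125126.6143) = 50.9735 dBi

50.9735 dBi


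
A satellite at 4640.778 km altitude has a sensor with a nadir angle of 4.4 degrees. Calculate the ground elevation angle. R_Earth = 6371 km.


r = R_E + alt = 11011.7780 km
Law of sines in the satellite / Earth-center / ground-point triangle:
  sin(nadir)/R_E = sin(90 + el)/r  =>  cos(el) = (r/R_E)*sin(nadir)
cos(el) = (11011.7780 / 6371.0000) * sin(4.4 deg) = 0.1326029
el = arccos(0.1326029) = 82.3800 deg
(Earth-central angle = 90 - nadir - el = 3.2200 deg)

82.3800 degrees


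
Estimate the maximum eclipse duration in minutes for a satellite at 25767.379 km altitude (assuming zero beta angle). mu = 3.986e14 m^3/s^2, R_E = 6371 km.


r = 32138.3790 km
T = 955.6435 min
Eclipse fraction = arcsin(R_E/r)/pi = arcsin(6371.0000/32138.3790)/pi
= arcsin(0.1982365)/pi = 0.06352141
Eclipse duration = 0.06352141 * 955.6435 = 60.7038 min

60.7038 minutes


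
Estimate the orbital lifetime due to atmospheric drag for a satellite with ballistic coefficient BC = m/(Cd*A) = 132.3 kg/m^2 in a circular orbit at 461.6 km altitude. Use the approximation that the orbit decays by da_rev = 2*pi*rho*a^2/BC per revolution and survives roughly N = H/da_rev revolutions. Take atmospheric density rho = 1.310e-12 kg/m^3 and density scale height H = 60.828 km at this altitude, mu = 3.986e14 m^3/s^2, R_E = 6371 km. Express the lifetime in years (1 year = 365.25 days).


a = R_E + alt = 6832.6000 km = 6.8326e+06 m
da_rev = 2*pi*rho*a^2/BC = 2*pi*1.310e-12*(6.8326e+06)^2/132.3 = 2.904446 m per revolution
N = H/da_rev = 60828.0000 m / 2.904446 m = 20943.0642 revolutions
P = 2*pi*sqrt(a^3/mu) = 5620.6975 s
lifetime = N*P = 20943.0642 * 5620.6975 = 1.1771463e+08 s = 1362.4378 days
years = 1362.4378 / 365.25 = 3.7302 years

3.7302 years


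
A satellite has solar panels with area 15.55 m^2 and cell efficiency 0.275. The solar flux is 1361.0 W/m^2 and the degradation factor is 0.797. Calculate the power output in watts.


P = area * eta * S * degradation
P = 15.55 * 0.275 * 1361.0 * 0.797
P = 4638.5211 W

4638.5211 W


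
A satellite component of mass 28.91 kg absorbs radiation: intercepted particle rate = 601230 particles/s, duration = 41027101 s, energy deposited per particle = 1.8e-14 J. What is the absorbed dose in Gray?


Total energy deposited = rate * time * E_per
  = 601230 * 41027101 * 1.8e-14 = 0.444001 J
Dose = E_total / mass = 0.444001 / 28.91
Dose = 0.01535804 Gy

0.0154 Gy


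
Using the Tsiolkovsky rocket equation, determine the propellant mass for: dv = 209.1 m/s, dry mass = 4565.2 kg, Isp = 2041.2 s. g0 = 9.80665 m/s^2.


ve = Isp * g0 = 2041.2 * 9.80665 = 20017.333980 m/s
mass ratio = exp(dv/ve) = exp(209.1/20017.333980) = 1.01050070
m_prop = m_dry * (mr - 1) = 4565.2 * (1.01050070 - 1)
m_prop = 47.9378 kg

47.9378 kg


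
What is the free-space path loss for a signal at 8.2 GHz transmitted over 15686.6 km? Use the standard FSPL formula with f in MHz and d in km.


f = 8.2 GHz = 8200.0000 MHz
d = 15686.6 km
FSPL = 32.44 + 20*log10(8200.0000) + 20*log10(15686.6)
FSPL = 32.44 + 78.2763 + 83.9106
FSPL = 194.6269 dB

194.6269 dB


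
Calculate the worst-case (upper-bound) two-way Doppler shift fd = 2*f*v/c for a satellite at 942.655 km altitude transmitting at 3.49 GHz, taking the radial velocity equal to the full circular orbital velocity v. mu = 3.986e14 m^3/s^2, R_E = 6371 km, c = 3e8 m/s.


r = 7.313655e+06 m
v = sqrt(mu/r) = 7382.4653 m/s (worst-case radial velocity)
f = 3.49 GHz = 3.49e+09 Hz
fd = 2*f*v/c = 2*3.49e+09*7382.4653/3.0e+08
fd = 171765.3585 Hz

171765.3585 Hz


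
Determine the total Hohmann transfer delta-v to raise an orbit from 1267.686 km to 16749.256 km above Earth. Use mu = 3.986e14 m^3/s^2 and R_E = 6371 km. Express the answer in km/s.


r1 = 7638.6860 km = 7.638686e+06 m
r2 = 23120.2560 km = 2.3120256e+07 m
dv1 = sqrt(mu/r1)*(sqrt(2*r2/(r1+r2)) - 1) = 1633.2716 m/s
dv2 = sqrt(mu/r2)*(1 - sqrt(2*r1/(r1+r2))) = 1225.8964 m/s
total dv = |dv1| + |dv2| = 1633.2716 + 1225.8964 = 2859.1680 m/s = 2.8592 km/s

2.8592 km/s


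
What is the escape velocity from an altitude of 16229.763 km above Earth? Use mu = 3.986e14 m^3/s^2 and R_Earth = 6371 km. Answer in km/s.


r = 6371.0 + 16229.763 = 22600.7630 km = 2.2600763e+07 m
v_esc = sqrt(2*mu/r) = sqrt(2*3.986e14 / 2.2600763e+07)
v_esc = 5939.1199 m/s = 5.9391 km/s

5.9391 km/s


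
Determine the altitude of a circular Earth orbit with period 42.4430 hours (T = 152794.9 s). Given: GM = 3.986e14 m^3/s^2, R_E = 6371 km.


T = 152794.9 s
r = (mu*T^2/(4*pi^2))^(1/3) = (3.986e14 * 152794.9^2 / (4*pi^2))^(1/3)
r = 6.1772962e+07 m = 61772.9618 km
alt = r - R_E = 61772.9618 - 6371 = 55401.9618 km

55401.9618 km


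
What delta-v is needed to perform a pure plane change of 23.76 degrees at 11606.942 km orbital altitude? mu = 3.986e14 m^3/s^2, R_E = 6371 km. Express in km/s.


r = 17977.9420 km = 1.7977942e+07 m
V = sqrt(mu/r) = 4708.6744 m/s
di = 23.76 deg = 0.4146902 rad
dV = 2*V*sin(di/2) = 2*4708.6744*sin(0.2073451)
dV = 1938.6800 m/s = 1.9387 km/s

1.9387 km/s


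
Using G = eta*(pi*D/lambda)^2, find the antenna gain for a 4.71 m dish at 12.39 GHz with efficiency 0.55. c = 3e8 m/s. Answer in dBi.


lambda = c/f = 3e8 / 1.239e+10 = 0.02421308 m
G = eta*(pi*D/lambda)^2 = 0.55*(pi*4.71/0.02421308)^2
G = 205401.8508 (linear)
G = 10*log10(205401.8508) = 53.1260 dBi

53.1260 dBi


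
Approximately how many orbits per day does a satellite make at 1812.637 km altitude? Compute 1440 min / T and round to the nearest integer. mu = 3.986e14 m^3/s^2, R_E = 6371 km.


r = 8.183637e+06 m
T = 2*pi*sqrt(r^3/mu) = 7367.6800 s = 122.7947 min
revs/day = 1440 / 122.7947 = 11.7269
Rounded: 12 revolutions per day

12 revolutions per day


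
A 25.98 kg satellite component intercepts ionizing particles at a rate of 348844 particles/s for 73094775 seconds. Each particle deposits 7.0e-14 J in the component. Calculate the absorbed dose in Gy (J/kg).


Total energy deposited = rate * time * E_per
  = 348844 * 73094775 * 7.0e-14 = 1.7849 J
Dose = E_total / mass = 1.7849 / 25.98
Dose = 0.06870312 Gy

0.0687 Gy


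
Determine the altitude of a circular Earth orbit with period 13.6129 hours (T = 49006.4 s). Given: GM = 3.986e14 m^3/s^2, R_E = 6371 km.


T = 49006.4 s
r = (mu*T^2/(4*pi^2))^(1/3) = (3.986e14 * 49006.4^2 / (4*pi^2))^(1/3)
r = 2.8944167e+07 m = 28944.1668 km
alt = r - R_E = 28944.1668 - 6371 = 22573.1668 km

22573.1668 km


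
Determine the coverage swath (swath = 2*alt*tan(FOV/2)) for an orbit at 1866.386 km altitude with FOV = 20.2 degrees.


FOV = 20.2 deg = 0.3525565 rad
swath = 2 * alt * tan(FOV/2) = 2 * 1866.386 * tan(0.1762783)
swath = 2 * 1866.386 * 0.1781271
swath = 664.9080 km

664.9080 km


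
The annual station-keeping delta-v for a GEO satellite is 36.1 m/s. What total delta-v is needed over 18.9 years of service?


dV = rate * years = 36.1 * 18.9
dV = 682.2900 m/s

682.2900 m/s


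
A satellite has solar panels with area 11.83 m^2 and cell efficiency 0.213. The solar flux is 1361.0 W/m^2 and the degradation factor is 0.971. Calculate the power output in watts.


P = area * eta * S * degradation
P = 11.83 * 0.213 * 1361.0 * 0.971
P = 3329.9806 W

3329.9806 W


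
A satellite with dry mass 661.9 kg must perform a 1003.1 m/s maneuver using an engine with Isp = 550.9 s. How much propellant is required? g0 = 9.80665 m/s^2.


ve = Isp * g0 = 550.9 * 9.80665 = 5402.483485 m/s
mass ratio = exp(dv/ve) = exp(1003.1/5402.483485) = 1.20402952
m_prop = m_dry * (mr - 1) = 661.9 * (1.20402952 - 1)
m_prop = 135.0471 kg

135.0471 kg


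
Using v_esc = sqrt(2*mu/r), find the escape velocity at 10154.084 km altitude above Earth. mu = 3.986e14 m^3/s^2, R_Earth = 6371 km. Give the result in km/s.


r = 6371.0 + 10154.084 = 16525.0840 km = 1.6525084e+07 m
v_esc = sqrt(2*mu/r) = sqrt(2*3.986e14 / 1.6525084e+07)
v_esc = 6945.6326 m/s = 6.9456 km/s

6.9456 km/s


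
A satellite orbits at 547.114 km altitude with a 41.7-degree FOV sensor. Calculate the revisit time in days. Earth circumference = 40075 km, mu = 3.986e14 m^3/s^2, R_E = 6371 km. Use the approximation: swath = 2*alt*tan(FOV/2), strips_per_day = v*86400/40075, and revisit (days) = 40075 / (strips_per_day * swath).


swath = 2*547.114*tan(0.3639011) = 416.7513 km
v = sqrt(mu/r) = 7590.5770 m/s = 7.5906 km/s
strips/day = v*86400/40075 = 7.5906*86400/40075 = 16.3650
coverage/day = strips * swath = 16.3650 * 416.7513 = 6820.1187 km
revisit = 40075 / 6820.1187 = 5.8760 days

5.8760 days


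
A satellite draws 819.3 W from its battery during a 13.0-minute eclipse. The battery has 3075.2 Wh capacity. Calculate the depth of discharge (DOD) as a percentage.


E_used = P * t / 60 = 819.3 * 13.0 / 60 = 177.5150 Wh
DOD = E_used / E_total * 100 = 177.5150 / 3075.2 * 100
DOD = 5.7725 %

5.7725 %


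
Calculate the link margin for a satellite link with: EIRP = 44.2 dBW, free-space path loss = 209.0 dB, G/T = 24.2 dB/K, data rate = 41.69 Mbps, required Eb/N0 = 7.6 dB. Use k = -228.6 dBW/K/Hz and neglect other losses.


C/N0 = EIRP - FSPL + G/T - k = 44.2 - 209.0 + 24.2 - (-228.6)
C/N0 = 88.0000 dB-Hz
R_b = 41.69 Mbps = 4.169e+07 bps -> 10*log10(R_b) = 76.2003 dB-Hz
Eb/N0 = C/N0 - 10*log10(R_b) = 88.0000 - 76.2003 = 11.7997 dB
Margin = Eb/N0 - Eb/N0_req = 11.7997 - 7.6 = 4.1997 dB (link closes)

4.1997 dB


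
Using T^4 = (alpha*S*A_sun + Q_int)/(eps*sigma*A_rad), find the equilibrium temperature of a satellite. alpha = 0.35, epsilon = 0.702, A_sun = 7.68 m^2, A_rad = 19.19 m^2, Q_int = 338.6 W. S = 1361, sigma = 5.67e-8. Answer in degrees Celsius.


Numerator = alpha*S*A_sun + Q_int = 0.35*1361*7.68 + 338.6 = 3996.9680 W
Denominator = eps*sigma*A_rad = 0.702*5.67e-8*19.19 = 7.6382725e-07 W/K^4
T^4 = 5.2328167e+09 K^4
T = 268.9576 K = -4.1924 C

-4.1924 degrees Celsius


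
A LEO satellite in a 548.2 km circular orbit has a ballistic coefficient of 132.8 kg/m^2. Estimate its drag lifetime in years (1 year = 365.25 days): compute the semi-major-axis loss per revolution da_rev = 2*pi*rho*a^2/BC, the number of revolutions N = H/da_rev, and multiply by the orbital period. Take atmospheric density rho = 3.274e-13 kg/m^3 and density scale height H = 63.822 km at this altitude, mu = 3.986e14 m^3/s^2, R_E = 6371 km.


a = R_E + alt = 6919.2000 km = 6.9192e+06 m
da_rev = 2*pi*rho*a^2/BC = 2*pi*3.274e-13*(6.9192e+06)^2/132.8 = 0.741604295 m per revolution
N = H/da_rev = 63822.0000 m / 0.741604295 m = 86059.3721 revolutions
P = 2*pi*sqrt(a^3/mu) = 5727.8950 s
lifetime = N*P = 86059.3721 * 5727.8950 = 4.9293905e+08 s = 5705.3130 days
years = 5705.3130 / 365.25 = 15.6203 years

15.6203 years


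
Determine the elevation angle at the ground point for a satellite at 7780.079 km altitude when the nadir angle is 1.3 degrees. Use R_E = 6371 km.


r = R_E + alt = 14151.0790 km
Law of sines in the satellite / Earth-center / ground-point triangle:
  sin(nadir)/R_E = sin(90 + el)/r  =>  cos(el) = (r/R_E)*sin(nadir)
cos(el) = (14151.0790 / 6371.0000) * sin(1.3 deg) = 0.05039244
el = arccos(0.05039244) = 87.1115 deg
(Earth-central angle = 90 - nadir - el = 1.5885 deg)

87.1115 degrees


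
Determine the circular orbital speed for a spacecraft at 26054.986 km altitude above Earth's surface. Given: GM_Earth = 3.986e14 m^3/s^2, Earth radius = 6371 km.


r = R_E + alt = 6371.0 + 26054.986 = 32425.9860 km = 3.2425986e+07 m
v = sqrt(mu/r) = sqrt(3.986e14 / 3.2425986e+07) = 3506.0819 m/s = 3.5061 km/s

3.5061 km/s


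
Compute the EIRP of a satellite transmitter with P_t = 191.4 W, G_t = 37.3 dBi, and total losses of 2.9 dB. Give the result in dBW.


Pt = 191.4 W = 22.8194 dBW
EIRP = Pt_dBW + Gt - losses = 22.8194 + 37.3 - 2.9 = 57.2194 dBW

57.2194 dBW


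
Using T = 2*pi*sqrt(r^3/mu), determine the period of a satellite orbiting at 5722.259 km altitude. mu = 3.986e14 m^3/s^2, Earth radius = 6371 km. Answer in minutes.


r = 12093.2590 km = 1.2093259e+07 m
T = 2*pi*sqrt(r^3/mu) = 2*pi*sqrt(1.7686018e+21 / 3.986e14)
T = 13235.0703 s = 220.5845 min

220.5845 minutes


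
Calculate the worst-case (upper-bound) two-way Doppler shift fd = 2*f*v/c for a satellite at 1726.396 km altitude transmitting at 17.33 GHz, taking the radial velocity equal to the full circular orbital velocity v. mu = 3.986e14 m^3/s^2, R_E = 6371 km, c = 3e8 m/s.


r = 8.097396e+06 m
v = sqrt(mu/r) = 7016.1030 m/s (worst-case radial velocity)
f = 17.33 GHz = 1.733e+10 Hz
fd = 2*f*v/c = 2*1.733e+10*7016.1030/3.0e+08
fd = 810593.7698 Hz

810593.7698 Hz


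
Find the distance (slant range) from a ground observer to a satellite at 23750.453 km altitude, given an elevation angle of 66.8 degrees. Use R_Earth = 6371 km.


h = 23750.453 km, el = 66.8 deg
d = -R_E*sin(el) + sqrt((R_E*sin(el))^2 + 2*R_E*h + h^2)
d = -6371.0000*sin(1.1659) + sqrt((6371.0000*0.9191353)^2 + 2*6371.0000*23750.453 + 23750.453^2)
d = 24160.8977 km

24160.8977 km


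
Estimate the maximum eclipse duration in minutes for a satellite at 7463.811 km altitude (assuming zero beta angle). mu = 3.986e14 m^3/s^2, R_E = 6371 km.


r = 13834.8110 km
T = 269.9105 min
Eclipse fraction = arcsin(R_E/r)/pi = arcsin(6371.0000/13834.8110)/pi
= arcsin(0.460505)/pi = 0.1523317
Eclipse duration = 0.1523317 * 269.9105 = 41.1159 min

41.1159 minutes


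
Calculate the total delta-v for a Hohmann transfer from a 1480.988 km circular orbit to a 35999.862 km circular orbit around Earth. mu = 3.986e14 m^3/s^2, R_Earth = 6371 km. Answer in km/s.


r1 = 7851.9880 km = 7.851988e+06 m
r2 = 42370.8620 km = 4.2370862e+07 m
dv1 = sqrt(mu/r1)*(sqrt(2*r2/(r1+r2)) - 1) = 2130.1071 m/s
dv2 = sqrt(mu/r2)*(1 - sqrt(2*r1/(r1+r2))) = 1352.0511 m/s
total dv = |dv1| + |dv2| = 2130.1071 + 1352.0511 = 3482.1582 m/s = 3.4822 km/s

3.4822 km/s


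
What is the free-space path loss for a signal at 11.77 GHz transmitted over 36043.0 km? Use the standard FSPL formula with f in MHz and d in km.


f = 11.77 GHz = 11770.0000 MHz
d = 36043.0 km
FSPL = 32.44 + 20*log10(11770.0000) + 20*log10(36043.0)
FSPL = 32.44 + 81.4155 + 91.1364
FSPL = 204.9919 dB

204.9919 dB


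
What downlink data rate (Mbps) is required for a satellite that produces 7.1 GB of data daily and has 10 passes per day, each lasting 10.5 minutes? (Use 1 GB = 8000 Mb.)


total contact time = 10 * 10.5 * 60 = 6300.0000 s
data = 7.1 GB = 56800.0000 Mb
rate = 56800.0000 / 6300.0000 = 9.0159 Mbps

9.0159 Mbps


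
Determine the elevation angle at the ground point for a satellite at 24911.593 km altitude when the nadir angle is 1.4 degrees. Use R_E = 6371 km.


r = R_E + alt = 31282.5930 km
Law of sines in the satellite / Earth-center / ground-point triangle:
  sin(nadir)/R_E = sin(90 + el)/r  =>  cos(el) = (r/R_E)*sin(nadir)
cos(el) = (31282.5930 / 6371.0000) * sin(1.4 deg) = 0.1199658
el = arccos(0.1199658) = 83.1099 deg
(Earth-central angle = 90 - nadir - el = 5.4901 deg)

83.1099 degrees


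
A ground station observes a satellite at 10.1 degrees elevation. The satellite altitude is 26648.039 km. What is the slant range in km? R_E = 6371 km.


h = 26648.039 km, el = 10.1 deg
d = -R_E*sin(el) + sqrt((R_E*sin(el))^2 + 2*R_E*h + h^2)
d = -6371.0000*sin(0.1762783) + sqrt((6371.0000*0.1753667)^2 + 2*6371.0000*26648.039 + 26648.039^2)
d = 31300.5665 km

31300.5665 km


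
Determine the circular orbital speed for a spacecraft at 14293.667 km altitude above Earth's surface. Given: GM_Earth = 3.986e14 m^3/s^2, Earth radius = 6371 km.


r = R_E + alt = 6371.0 + 14293.667 = 20664.6670 km = 2.0664667e+07 m
v = sqrt(mu/r) = sqrt(3.986e14 / 2.0664667e+07) = 4391.9202 m/s = 4.3919 km/s

4.3919 km/s


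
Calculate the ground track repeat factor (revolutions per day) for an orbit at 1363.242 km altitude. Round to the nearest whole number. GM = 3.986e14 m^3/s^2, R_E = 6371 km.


r = 7.734242e+06 m
T = 2*pi*sqrt(r^3/mu) = 6769.2080 s = 112.8201 min
revs/day = 1440 / 112.8201 = 12.7637
Rounded: 13 revolutions per day

13 revolutions per day


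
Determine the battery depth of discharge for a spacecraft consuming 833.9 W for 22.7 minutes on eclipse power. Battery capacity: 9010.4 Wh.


E_used = P * t / 60 = 833.9 * 22.7 / 60 = 315.4922 Wh
DOD = E_used / E_total * 100 = 315.4922 / 9010.4 * 100
DOD = 3.5014 %

3.5014 %


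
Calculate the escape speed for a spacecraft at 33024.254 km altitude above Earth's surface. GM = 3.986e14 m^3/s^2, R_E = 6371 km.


r = 6371.0 + 33024.254 = 39395.2540 km = 3.9395254e+07 m
v_esc = sqrt(2*mu/r) = sqrt(2*3.986e14 / 3.9395254e+07)
v_esc = 4498.4375 m/s = 4.4984 km/s

4.4984 km/s


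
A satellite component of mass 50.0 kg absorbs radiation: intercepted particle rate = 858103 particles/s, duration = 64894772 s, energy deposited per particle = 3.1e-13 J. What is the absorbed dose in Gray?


Total energy deposited = rate * time * E_per
  = 858103 * 64894772 * 3.1e-13 = 17.2628 J
Dose = E_total / mass = 17.2628 / 50.0
Dose = 0.3452557 Gy

0.3453 Gy


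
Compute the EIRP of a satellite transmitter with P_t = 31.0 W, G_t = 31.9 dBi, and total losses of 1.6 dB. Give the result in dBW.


Pt = 31.0 W = 14.9136 dBW
EIRP = Pt_dBW + Gt - losses = 14.9136 + 31.9 - 1.6 = 45.2136 dBW

45.2136 dBW


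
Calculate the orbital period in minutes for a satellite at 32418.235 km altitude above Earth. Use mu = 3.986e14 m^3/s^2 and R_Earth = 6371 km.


r = 38789.2350 km = 3.8789235e+07 m
T = 2*pi*sqrt(r^3/mu) = 2*pi*sqrt(5.8362467e+22 / 3.986e14)
T = 76028.7837 s = 1267.1464 min

1267.1464 minutes


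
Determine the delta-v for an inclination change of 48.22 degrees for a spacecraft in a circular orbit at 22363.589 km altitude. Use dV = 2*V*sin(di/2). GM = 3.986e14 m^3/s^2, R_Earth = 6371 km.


r = 28734.5890 km = 2.8734589e+07 m
V = sqrt(mu/r) = 3724.4843 m/s
di = 48.22 deg = 0.8415978 rad
dV = 2*V*sin(di/2) = 2*3724.4843*sin(0.4207989)
dV = 3042.8275 m/s = 3.0428 km/s

3.0428 km/s


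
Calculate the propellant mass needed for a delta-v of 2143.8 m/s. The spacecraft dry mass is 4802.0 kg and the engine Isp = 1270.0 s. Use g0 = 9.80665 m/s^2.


ve = Isp * g0 = 1270.0 * 9.80665 = 12454.445500 m/s
mass ratio = exp(dv/ve) = exp(2143.8/12454.445500) = 1.18783380
m_prop = m_dry * (mr - 1) = 4802.0 * (1.18783380 - 1)
m_prop = 901.9779 kg

901.9779 kg


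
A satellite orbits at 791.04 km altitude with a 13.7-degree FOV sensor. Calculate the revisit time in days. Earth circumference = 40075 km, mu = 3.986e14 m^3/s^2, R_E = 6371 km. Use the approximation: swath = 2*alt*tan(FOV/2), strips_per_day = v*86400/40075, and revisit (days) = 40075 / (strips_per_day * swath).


swath = 2*791.04*tan(0.1195551) = 190.0520 km
v = sqrt(mu/r) = 7460.1967 m/s = 7.4602 km/s
strips/day = v*86400/40075 = 7.4602*86400/40075 = 16.0839
coverage/day = strips * swath = 16.0839 * 190.0520 = 3056.7715 km
revisit = 40075 / 3056.7715 = 13.1102 days

13.1102 days


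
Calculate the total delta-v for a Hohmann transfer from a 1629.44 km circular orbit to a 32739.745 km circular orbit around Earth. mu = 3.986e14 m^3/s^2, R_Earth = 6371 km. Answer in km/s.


r1 = 8000.4400 km = 8.00044e+06 m
r2 = 39110.7450 km = 3.9110745e+07 m
dv1 = sqrt(mu/r1)*(sqrt(2*r2/(r1+r2)) - 1) = 2036.7217 m/s
dv2 = sqrt(mu/r2)*(1 - sqrt(2*r1/(r1+r2))) = 1331.9206 m/s
total dv = |dv1| + |dv2| = 2036.7217 + 1331.9206 = 3368.6423 m/s = 3.3686 km/s

3.3686 km/s


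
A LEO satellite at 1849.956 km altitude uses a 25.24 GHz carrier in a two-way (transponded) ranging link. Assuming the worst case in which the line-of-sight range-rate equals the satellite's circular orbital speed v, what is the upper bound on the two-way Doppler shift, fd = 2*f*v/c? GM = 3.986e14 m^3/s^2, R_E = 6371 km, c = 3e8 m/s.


r = 8.220956e+06 m
v = sqrt(mu/r) = 6963.1778 m/s (worst-case radial velocity)
f = 25.24 GHz = 2.524e+10 Hz
fd = 2*f*v/c = 2*2.524e+10*6963.1778/3.0e+08
fd = 1.1716707e+06 Hz

1.1717e+06 Hz


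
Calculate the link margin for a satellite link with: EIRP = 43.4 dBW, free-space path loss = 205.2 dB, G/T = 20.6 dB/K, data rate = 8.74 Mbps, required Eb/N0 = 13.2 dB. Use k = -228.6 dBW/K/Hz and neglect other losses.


C/N0 = EIRP - FSPL + G/T - k = 43.4 - 205.2 + 20.6 - (-228.6)
C/N0 = 87.4000 dB-Hz
R_b = 8.74 Mbps = 8.74e+06 bps -> 10*log10(R_b) = 69.4151 dB-Hz
Eb/N0 = C/N0 - 10*log10(R_b) = 87.4000 - 69.4151 = 17.9849 dB
Margin = Eb/N0 - Eb/N0_req = 17.9849 - 13.2 = 4.7849 dB (link closes)

4.7849 dB


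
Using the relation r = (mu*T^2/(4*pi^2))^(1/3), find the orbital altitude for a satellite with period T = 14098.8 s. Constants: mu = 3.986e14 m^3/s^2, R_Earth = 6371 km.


T = 14098.8 s
r = (mu*T^2/(4*pi^2))^(1/3) = (3.986e14 * 14098.8^2 / (4*pi^2))^(1/3)
r = 1.2613839e+07 m = 12613.8391 km
alt = r - R_E = 12613.8391 - 6371 = 6242.8391 km

6242.8391 km


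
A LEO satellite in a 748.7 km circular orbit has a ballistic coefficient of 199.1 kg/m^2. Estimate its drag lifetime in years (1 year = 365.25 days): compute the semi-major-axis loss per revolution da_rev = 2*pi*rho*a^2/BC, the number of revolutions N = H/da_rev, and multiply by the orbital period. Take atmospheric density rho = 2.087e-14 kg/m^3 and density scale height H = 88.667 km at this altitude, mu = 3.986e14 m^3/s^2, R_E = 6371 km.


a = R_E + alt = 7119.7000 km = 7.1197e+06 m
da_rev = 2*pi*rho*a^2/BC = 2*pi*2.087e-14*(7.1197e+06)^2/199.1 = 0.0333852356 m per revolution
N = H/da_rev = 88667.0000 m / 0.0333852356 m = 2.6558746e+06 revolutions
P = 2*pi*sqrt(a^3/mu) = 5978.6587 s
lifetime = N*P = 2.6558746e+06 * 5978.6587 = 1.5878568e+10 s = 183779.7214 days
years = 183779.7214 / 365.25 = 503.1615 years

503.1615 years


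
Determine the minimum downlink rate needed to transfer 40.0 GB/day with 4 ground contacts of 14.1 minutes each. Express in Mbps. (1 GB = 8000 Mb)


total contact time = 4 * 14.1 * 60 = 3384.0000 s
data = 40.0 GB = 320000.0000 Mb
rate = 320000.0000 / 3384.0000 = 94.5626 Mbps

94.5626 Mbps


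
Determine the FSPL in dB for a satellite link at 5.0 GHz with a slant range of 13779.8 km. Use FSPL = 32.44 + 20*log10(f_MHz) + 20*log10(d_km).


f = 5.0 GHz = 5000.0000 MHz
d = 13779.8 km
FSPL = 32.44 + 20*log10(5000.0000) + 20*log10(13779.8)
FSPL = 32.44 + 73.9794 + 82.7849
FSPL = 189.2043 dB

189.2043 dB


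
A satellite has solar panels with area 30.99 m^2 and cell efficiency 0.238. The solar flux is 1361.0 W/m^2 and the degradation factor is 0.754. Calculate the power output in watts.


P = area * eta * S * degradation
P = 30.99 * 0.238 * 1361.0 * 0.754
P = 7568.8170 W

7568.8170 W


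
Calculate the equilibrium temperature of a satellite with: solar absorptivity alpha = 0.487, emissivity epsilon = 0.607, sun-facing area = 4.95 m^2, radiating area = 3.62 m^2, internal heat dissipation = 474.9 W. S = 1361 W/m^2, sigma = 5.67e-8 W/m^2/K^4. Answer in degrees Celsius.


Numerator = alpha*S*A_sun + Q_int = 0.487*1361*4.95 + 474.9 = 3755.7947 W
Denominator = eps*sigma*A_rad = 0.607*5.67e-8*3.62 = 1.2458918e-07 W/K^4
T^4 = 3.0145432e+10 K^4
T = 416.6826 K = 143.5326 C

143.5326 degrees Celsius


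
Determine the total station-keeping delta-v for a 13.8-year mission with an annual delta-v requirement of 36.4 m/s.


dV = rate * years = 36.4 * 13.8
dV = 502.3200 m/s

502.3200 m/s


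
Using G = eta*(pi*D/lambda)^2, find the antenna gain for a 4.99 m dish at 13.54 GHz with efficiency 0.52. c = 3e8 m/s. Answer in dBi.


lambda = c/f = 3e8 / 1.354e+10 = 0.02215657 m
G = eta*(pi*D/lambda)^2 = 0.52*(pi*4.99/0.02215657)^2
G = 260314.8835 (linear)
G = 10*log10(260314.8835) = 54.1550 dBi

54.1550 dBi


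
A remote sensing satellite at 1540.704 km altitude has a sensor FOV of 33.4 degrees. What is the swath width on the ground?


FOV = 33.4 deg = 0.58294 rad
swath = 2 * alt * tan(FOV/2) = 2 * 1540.704 * tan(0.29147)
swath = 2 * 1540.704 * 0.3000144
swath = 924.4667 km

924.4667 km


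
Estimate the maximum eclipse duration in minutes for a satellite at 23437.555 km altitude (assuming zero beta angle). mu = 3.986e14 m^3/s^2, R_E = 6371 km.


r = 29808.5550 km
T = 853.6333 min
Eclipse fraction = arcsin(R_E/r)/pi = arcsin(6371.0000/29808.5550)/pi
= arcsin(0.2137306)/pi = 0.06856147
Eclipse duration = 0.06856147 * 853.6333 = 58.5264 min

58.5264 minutes


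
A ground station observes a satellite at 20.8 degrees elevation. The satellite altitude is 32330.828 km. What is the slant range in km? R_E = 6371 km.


h = 32330.828 km, el = 20.8 deg
d = -R_E*sin(el) + sqrt((R_E*sin(el))^2 + 2*R_E*h + h^2)
d = -6371.0000*sin(0.3630285) + sqrt((6371.0000*0.355107)^2 + 2*6371.0000*32330.828 + 32330.828^2)
d = 35978.4326 km

35978.4326 km


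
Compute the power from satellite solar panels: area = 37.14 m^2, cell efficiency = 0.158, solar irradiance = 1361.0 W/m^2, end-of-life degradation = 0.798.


P = area * eta * S * degradation
P = 37.14 * 0.158 * 1361.0 * 0.798
P = 6373.2360 W

6373.2360 W


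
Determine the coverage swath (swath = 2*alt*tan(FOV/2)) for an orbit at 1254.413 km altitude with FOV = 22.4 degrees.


FOV = 22.4 deg = 0.3909538 rad
swath = 2 * alt * tan(FOV/2) = 2 * 1254.413 * tan(0.1954769)
swath = 2 * 1254.413 * 0.1980053
swath = 496.7609 km

496.7609 km


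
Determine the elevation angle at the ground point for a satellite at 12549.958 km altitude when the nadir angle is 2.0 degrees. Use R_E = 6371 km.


r = R_E + alt = 18920.9580 km
Law of sines in the satellite / Earth-center / ground-point triangle:
  sin(nadir)/R_E = sin(90 + el)/r  =>  cos(el) = (r/R_E)*sin(nadir)
cos(el) = (18920.9580 / 6371.0000) * sin(2.0 deg) = 0.1036465
el = arccos(0.1036465) = 84.0508 deg
(Earth-central angle = 90 - nadir - el = 3.9492 deg)

84.0508 degrees


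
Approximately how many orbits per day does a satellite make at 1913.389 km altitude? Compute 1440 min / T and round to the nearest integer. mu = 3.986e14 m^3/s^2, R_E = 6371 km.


r = 8.284389e+06 m
T = 2*pi*sqrt(r^3/mu) = 7504.1576 s = 125.0693 min
revs/day = 1440 / 125.0693 = 11.5136
Rounded: 12 revolutions per day

12 revolutions per day


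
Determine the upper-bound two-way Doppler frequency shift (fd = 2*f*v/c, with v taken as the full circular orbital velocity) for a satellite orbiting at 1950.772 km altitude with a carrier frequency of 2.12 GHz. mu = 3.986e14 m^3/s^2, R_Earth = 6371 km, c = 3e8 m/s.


r = 8.321772e+06 m
v = sqrt(mu/r) = 6920.8708 m/s (worst-case radial velocity)
f = 2.12 GHz = 2.12e+09 Hz
fd = 2*f*v/c = 2*2.12e+09*6920.8708/3.0e+08
fd = 97814.9737 Hz

97814.9737 Hz


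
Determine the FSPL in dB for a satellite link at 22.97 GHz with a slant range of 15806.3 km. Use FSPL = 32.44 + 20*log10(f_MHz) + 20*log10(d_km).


f = 22.97 GHz = 22970.0000 MHz
d = 15806.3 km
FSPL = 32.44 + 20*log10(22970.0000) + 20*log10(15806.3)
FSPL = 32.44 + 87.2232 + 83.9766
FSPL = 203.6398 dB

203.6398 dB


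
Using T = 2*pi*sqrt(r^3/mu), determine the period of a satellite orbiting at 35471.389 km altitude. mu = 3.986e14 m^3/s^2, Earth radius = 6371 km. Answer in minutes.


r = 41842.3890 km = 4.1842389e+07 m
T = 2*pi*sqrt(r^3/mu) = 2*pi*sqrt(7.3257049e+22 / 3.986e14)
T = 85179.6655 s = 1419.6611 min

1419.6611 minutes


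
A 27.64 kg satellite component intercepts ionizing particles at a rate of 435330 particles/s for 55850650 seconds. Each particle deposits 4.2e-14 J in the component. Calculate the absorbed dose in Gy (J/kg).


Total energy deposited = rate * time * E_per
  = 435330 * 55850650 * 4.2e-14 = 1.0212 J
Dose = E_total / mass = 1.0212 / 27.64
Dose = 0.0369452 Gy

0.0369 Gy
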